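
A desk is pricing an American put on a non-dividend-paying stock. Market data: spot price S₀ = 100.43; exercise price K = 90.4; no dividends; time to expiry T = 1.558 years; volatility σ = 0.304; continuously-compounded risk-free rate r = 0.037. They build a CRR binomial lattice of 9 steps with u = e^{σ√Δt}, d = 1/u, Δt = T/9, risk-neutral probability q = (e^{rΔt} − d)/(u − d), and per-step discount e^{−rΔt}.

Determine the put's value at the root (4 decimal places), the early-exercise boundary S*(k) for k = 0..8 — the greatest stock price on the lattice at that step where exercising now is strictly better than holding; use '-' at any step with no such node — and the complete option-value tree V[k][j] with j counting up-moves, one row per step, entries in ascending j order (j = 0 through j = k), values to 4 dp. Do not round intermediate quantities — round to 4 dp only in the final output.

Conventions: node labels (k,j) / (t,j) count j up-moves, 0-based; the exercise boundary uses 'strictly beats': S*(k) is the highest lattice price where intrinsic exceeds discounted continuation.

params: Δt=0.17311 u=1.13483 d=0.88119 q=0.49375 e^(-rΔt)=0.99362
t_9 payoffs: 58.2278 48.9672 37.0411 21.6822 1.9023 0.0000 0.0000 0.0000 0.0000 0.0000
t_8: node(8,0) S=36.5101 payoff=53.8899 vs cont=53.3128 → 53.8899 [stop]  node(8,1) S=47.0192 payoff=43.3808 vs cont=42.8036 → 43.3808 [stop]  node(8,2) S=60.5533 payoff=29.8467 vs cont=29.2695 → 29.8467 [stop]  node(8,3) S=77.9831 payoff=12.4169 vs cont=11.8397 → 12.4169 [stop]  node(8,4) S=100.4300 payoff=0.0000 vs cont=0.9569 → 0.9569 [wait]  node(8,5) S=129.3380 payoff=0.0000 vs cont=0.0000 → 0.0000 [wait]  node(8,6) S=166.5670 payoff=0.0000 vs cont=0.0000 → 0.0000 [wait]  node(8,7) S=214.5120 payoff=0.0000 vs cont=0.0000 → 0.0000 [wait]  node(8,8) S=276.2577 payoff=0.0000 vs cont=0.0000 → 0.0000 [wait]  ⇒ S*(8)=77.9831
t_7: node(7,0) S=41.4328 payoff=48.9672 vs cont=48.3901 → 48.9672 [stop]  node(7,1) S=53.3589 payoff=37.0411 vs cont=36.4640 → 37.0411 [stop]  node(7,2) S=68.7178 payoff=21.6822 vs cont=21.1050 → 21.6822 [stop]  node(7,3) S=88.4977 payoff=1.9023 vs cont=6.7153 → 6.7153 [wait]  node(7,4) S=113.9711 payoff=0.0000 vs cont=0.4813 → 0.4813 [wait]  node(7,5) S=146.7768 payoff=0.0000 vs cont=0.0000 → 0.0000 [wait]  node(7,6) S=189.0254 payoff=0.0000 vs cont=0.0000 → 0.0000 [wait]  node(7,7) S=243.4350 payoff=0.0000 vs cont=0.0000 → 0.0000 [wait]  ⇒ S*(7)=68.7178
t_6: node(6,0) S=47.0192 payoff=43.3808 vs cont=42.8036 → 43.3808 [stop]  node(6,1) S=60.5533 payoff=29.8467 vs cont=29.2695 → 29.8467 [stop]  node(6,2) S=77.9831 payoff=12.4169 vs cont=14.2010 → 14.2010 [wait]  node(6,3) S=100.4300 payoff=0.0000 vs cont=3.6140 → 3.6140 [wait]  node(6,4) S=129.3380 payoff=0.0000 vs cont=0.2421 → 0.2421 [wait]  node(6,5) S=166.5670 payoff=0.0000 vs cont=0.0000 → 0.0000 [wait]  node(6,6) S=214.5120 payoff=0.0000 vs cont=0.0000 → 0.0000 [wait]  ⇒ S*(6)=60.5533
t_5: node(5,0) S=53.3589 payoff=37.0411 vs cont=36.4640 → 37.0411 [stop]  node(5,1) S=68.7178 payoff=21.6822 vs cont=21.9803 → 21.9803 [wait]  node(5,2) S=88.4977 payoff=1.9023 vs cont=8.9163 → 8.9163 [wait]  node(5,3) S=113.9711 payoff=0.0000 vs cont=1.9367 → 1.9367 [wait]  node(5,4) S=146.7768 payoff=0.0000 vs cont=0.1218 → 0.1218 [wait]  node(5,5) S=189.0254 payoff=0.0000 vs cont=0.0000 → 0.0000 [wait]  ⇒ S*(5)=53.3589
t_4: node(4,0) S=60.5533 payoff=29.8467 vs cont=29.4158 → 29.8467 [stop]  node(4,1) S=77.9831 payoff=12.4169 vs cont=15.4307 → 15.4307 [wait]  node(4,2) S=100.4300 payoff=0.0000 vs cont=5.4352 → 5.4352 [wait]  node(4,3) S=129.3380 payoff=0.0000 vs cont=1.0339 → 1.0339 [wait]  node(4,4) S=166.5670 payoff=0.0000 vs cont=0.0613 → 0.0613 [wait]  ⇒ S*(4)=60.5533
t_3: node(3,0) S=68.7178 payoff=21.6822 vs cont=22.5836 → 22.5836 [wait]  node(3,1) S=88.4977 payoff=1.9023 vs cont=10.4284 → 10.4284 [wait]  node(3,2) S=113.9711 payoff=0.0000 vs cont=3.2412 → 3.2412 [wait]  node(3,3) S=146.7768 payoff=0.0000 vs cont=0.5501 → 0.5501 [wait]  ⇒ S*(3)=-
t_2: node(2,0) S=77.9831 payoff=12.4169 vs cont=16.4760 → 16.4760 [wait]  node(2,1) S=100.4300 payoff=0.0000 vs cont=6.8357 → 6.8357 [wait]  node(2,2) S=129.3380 payoff=0.0000 vs cont=1.9003 → 1.9003 [wait]  ⇒ S*(2)=-
t_1: node(1,0) S=88.4977 payoff=1.9023 vs cont=11.6413 → 11.6413 [wait]  node(1,1) S=113.9711 payoff=0.0000 vs cont=4.3707 → 4.3707 [wait]  ⇒ S*(1)=-
t_0: node(0,0) S=100.4300 payoff=0.0000 vs cont=8.0000 → 8.0000 [wait]  ⇒ S*(0)=-

price = 8.0000
boundary = - - - - 60.5533 53.3589 60.5533 68.7178 77.9831
tree:
8.0000
11.6413 4.3707
16.4760 6.8357 1.9003
22.5836 10.4284 3.2412 0.5501
29.8467 15.4307 5.4352 1.0339 0.0613
37.0411 21.9803 8.9163 1.9367 0.1218 0.0000
43.3808 29.8467 14.2010 3.6140 0.2421 0.0000 0.0000
48.9672 37.0411 21.6822 6.7153 0.4813 0.0000 0.0000 0.0000
53.8899 43.3808 29.8467 12.4169 0.9569 0.0000 0.0000 0.0000 0.0000
58.2278 48.9672 37.0411 21.6822 1.9023 0.0000 0.0000 0.0000 0.0000 0.0000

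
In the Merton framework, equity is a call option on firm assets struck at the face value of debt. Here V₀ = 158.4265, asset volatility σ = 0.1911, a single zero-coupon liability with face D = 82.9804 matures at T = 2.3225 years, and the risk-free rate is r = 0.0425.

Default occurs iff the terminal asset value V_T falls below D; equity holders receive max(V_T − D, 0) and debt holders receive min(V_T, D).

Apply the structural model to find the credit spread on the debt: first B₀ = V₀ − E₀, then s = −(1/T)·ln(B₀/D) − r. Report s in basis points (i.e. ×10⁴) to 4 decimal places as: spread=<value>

With assets at 158.4265 and a single debt payment of 82.9804 at 2.3225 years:
d₁ = [ln(V₀/D) + (r + σ²/2)T] / (σ√T)
   = [ln(158.4265/82.9804) + (0.0425 + 0.5·0.1911²)·2.3225] / (0.1911·√2.3225)
   = [0.646686 + 0.141114] / 0.291232 = 2.705065
d₂ = d₁ − σ√T = 2.705065 − 0.291232 = 2.413833
N(d₁) = 0.996585,  N(d₂) = 0.992107,  e^(−rT) = 0.906009
E₀ = V₀·N(d₁) − D·e^(−rT)·N(d₂)
   = 158.4265·0.996585 − 82.9804·0.906009·0.992107 = 83.297963
B₀ = V₀ − E₀ = 158.4265 − 83.297963 = 75.128537
spread = −(1/T)·ln(B₀/D) − r = −(1/2.3225)·ln(75.128537/82.9804) − 0.0425 = 0.00030041
in basis points: 0.00030041 × 10⁴ = 3.0041 bp

spread=3.0041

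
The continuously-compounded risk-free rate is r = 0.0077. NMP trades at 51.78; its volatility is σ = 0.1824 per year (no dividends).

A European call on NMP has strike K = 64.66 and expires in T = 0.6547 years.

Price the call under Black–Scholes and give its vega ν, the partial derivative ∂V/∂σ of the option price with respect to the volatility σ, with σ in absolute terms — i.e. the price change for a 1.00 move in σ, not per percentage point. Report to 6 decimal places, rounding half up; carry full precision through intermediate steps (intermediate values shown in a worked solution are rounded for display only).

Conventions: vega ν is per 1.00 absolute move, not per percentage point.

price = 0.266103
ν = 6.297798

σ√T = 0.1824·√0.6547 = 0.147586
d₁ = (ln(S/K) + (r+σ²/2)T) / (σ√T) = (ln(51.78/64.66) + (0.0077+0.1824²/2)·0.6547) / 0.147586 = (-0.222139 + 0.015932) / 0.147586 = -1.397195
d₂ = d₁ − σ√T = -1.397195 − 0.147586 = -1.544781
e^{−rT} = 0.994971
N(d₁) = 0.081178,  N(d₂) = 0.061200
Call price V = S·N(d₁) − K·e^{−rT}·N(d₂) = 4.203373 − 3.937270 = 0.266103
φ(d₁) = (1/√(2π))·e^{−d₁²/2} = 0.150316
ν = S·φ(d₁)·√T = 6.297798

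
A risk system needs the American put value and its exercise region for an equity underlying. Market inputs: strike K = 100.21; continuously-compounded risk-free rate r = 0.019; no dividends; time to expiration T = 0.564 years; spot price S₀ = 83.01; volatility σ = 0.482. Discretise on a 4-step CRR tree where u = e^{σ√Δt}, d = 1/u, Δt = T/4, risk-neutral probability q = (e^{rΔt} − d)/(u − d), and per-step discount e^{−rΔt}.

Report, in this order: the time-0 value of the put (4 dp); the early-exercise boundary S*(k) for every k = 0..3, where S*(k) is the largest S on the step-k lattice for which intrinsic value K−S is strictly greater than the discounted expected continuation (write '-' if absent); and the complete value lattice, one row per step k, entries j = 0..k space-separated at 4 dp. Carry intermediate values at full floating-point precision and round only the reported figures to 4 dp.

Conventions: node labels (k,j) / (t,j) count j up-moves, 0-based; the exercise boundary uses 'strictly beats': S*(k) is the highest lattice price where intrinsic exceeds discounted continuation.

Δt=0.14100  u=1.19840  d=0.83444  q=0.46225  discount=0.99732
step 4 (expiry): payoffs max(K−S,0) = 59.9645 42.4105 17.2000 0.0000 0.0000
step 3: (k=3,j=0): S=48.2304, K−S=51.9796, hold=51.7115 ⇒ V=51.9796 exercise | (k=3,j=1): S=69.2671, K−S=30.9429, hold=30.6748 ⇒ V=30.9429 exercise | (k=3,j=2): S=99.4795, K−S=0.7305, hold=9.2246 ⇒ V=9.2246 continue | (k=3,j=3): S=142.8698, K−S=0.0000, hold=0.0000 ⇒ V=0.0000 continue  boundary S*=69.2671
step 2: (k=2,j=0): S=57.7995, K−S=42.4105, hold=42.1424 ⇒ V=42.4105 exercise | (k=2,j=1): S=83.0100, K−S=17.2000, hold=20.8478 ⇒ V=20.8478 continue | (k=2,j=2): S=119.2167, K−S=0.0000, hold=4.9473 ⇒ V=4.9473 continue  boundary S*=57.7995
step 1: (k=1,j=0): S=69.2671, K−S=30.9429, hold=32.3564 ⇒ V=32.3564 continue | (k=1,j=1): S=99.4795, K−S=0.7305, hold=13.4617 ⇒ V=13.4617 continue  boundary S*=-
step 0: (k=0,j=0): S=83.0100, K−S=17.2000, hold=23.5592 ⇒ V=23.5592 continue  boundary S*=-

price = 23.5592
boundary = - - 57.7995 69.2671
tree:
23.5592
32.3564 13.4617
42.4105 20.8478 4.9473
51.9796 30.9429 9.2246 0.0000
59.9645 42.4105 17.2000 0.0000 0.0000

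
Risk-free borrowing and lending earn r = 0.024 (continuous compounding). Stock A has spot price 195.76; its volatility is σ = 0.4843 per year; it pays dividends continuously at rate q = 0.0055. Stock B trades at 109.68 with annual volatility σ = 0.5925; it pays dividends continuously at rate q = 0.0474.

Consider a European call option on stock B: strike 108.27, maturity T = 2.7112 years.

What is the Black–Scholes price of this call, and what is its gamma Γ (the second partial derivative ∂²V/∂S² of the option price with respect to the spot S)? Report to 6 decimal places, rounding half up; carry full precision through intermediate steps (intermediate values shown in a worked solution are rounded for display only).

price = 34.585704
Γ = 0.002981

σ√T = 0.5925·√2.7112 = 0.975594
d₁ = (ln(S/K) + (r−q+σ²/2)T) / (σ√T) = (ln(109.68/108.27) + (0.024−0.0474+0.5925²/2)·2.7112) / 0.975594 = (0.012939 + 0.412450) / 0.975594 = 0.436030
d₂ = d₁ − σ√T = 0.436030 − 0.975594 = -0.539564
e^{−rT} = 0.937003
e^{−qT} = 0.879404
N(d₁) = 0.668593,  N(d₂) = 0.294749
Call price V = S·e^{−qT}·N(d₁) − K·e^{−rT}·N(d₂) = 64.487790 − 29.902086 = 34.585704
φ(d₁) = (1/√(2π))·e^{−d₁²/2} = 0.362765
Γ = e^{−qT}·φ(d₁) / (S·σ·√T) = 0.002981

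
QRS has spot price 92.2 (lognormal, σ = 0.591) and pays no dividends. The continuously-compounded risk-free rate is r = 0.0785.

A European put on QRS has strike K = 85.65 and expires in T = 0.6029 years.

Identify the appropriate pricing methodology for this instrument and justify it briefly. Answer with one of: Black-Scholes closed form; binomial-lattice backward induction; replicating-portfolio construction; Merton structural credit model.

Key observation: the strike-85.65 put on QRS is European-exercise on a continuously-modelled lognormal underlying, so its value is a single closed-form evaluation.

framework: Black-Scholes closed form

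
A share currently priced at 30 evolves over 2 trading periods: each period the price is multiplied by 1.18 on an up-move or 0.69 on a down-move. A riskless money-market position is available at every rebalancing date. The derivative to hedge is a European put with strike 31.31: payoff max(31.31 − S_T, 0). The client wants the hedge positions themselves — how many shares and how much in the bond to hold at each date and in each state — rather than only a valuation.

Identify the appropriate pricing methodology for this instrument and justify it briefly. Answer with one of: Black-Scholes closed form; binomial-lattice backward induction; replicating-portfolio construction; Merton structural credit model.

framework: replicating-portfolio construction

Key observation: the deliverable is the dynamic trading strategy on the 2-step tree (spot 30, moves 1.18 and 0.69), so the valuation must go through the node-by-node replicating-portfolio solve.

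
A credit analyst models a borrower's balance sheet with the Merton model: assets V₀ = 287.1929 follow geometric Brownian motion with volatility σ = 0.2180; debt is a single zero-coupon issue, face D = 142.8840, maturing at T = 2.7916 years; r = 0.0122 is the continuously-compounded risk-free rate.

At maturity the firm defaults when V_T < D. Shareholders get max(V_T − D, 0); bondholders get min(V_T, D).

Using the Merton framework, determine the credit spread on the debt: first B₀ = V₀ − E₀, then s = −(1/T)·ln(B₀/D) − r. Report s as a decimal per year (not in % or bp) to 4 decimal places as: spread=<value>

Work the structural quantities from V₀ = 287.1929 against face 142.8840:
d₁ = [ln(V₀/D) + (r + σ²/2)T] / (σ√T)
   = [ln(287.1929/142.8840) + (0.0122 + 0.5·0.2180²)·2.7916] / (0.2180·√2.7916)
   = [0.698121 + 0.100392] / 0.364236 = 2.192293
d₂ = d₁ − σ√T = 2.192293 − 0.364236 = 1.828057
N(d₁) = 0.985821,  N(d₂) = 0.966230,  e^(−rT) = 0.966516
E₀ = V₀·N(d₁) − D·e^(−rT)·N(d₂)
   = 287.1929·0.985821 − 142.8840·0.966516·0.966230 = 149.684778
B₀ = V₀ − E₀ = 287.1929 − 149.684778 = 137.508122
spread = −(1/T)·ln(B₀/D) − r = −(1/2.7916)·ln(137.508122/142.8840) − 0.0122 = 0.00153769

spread=0.0015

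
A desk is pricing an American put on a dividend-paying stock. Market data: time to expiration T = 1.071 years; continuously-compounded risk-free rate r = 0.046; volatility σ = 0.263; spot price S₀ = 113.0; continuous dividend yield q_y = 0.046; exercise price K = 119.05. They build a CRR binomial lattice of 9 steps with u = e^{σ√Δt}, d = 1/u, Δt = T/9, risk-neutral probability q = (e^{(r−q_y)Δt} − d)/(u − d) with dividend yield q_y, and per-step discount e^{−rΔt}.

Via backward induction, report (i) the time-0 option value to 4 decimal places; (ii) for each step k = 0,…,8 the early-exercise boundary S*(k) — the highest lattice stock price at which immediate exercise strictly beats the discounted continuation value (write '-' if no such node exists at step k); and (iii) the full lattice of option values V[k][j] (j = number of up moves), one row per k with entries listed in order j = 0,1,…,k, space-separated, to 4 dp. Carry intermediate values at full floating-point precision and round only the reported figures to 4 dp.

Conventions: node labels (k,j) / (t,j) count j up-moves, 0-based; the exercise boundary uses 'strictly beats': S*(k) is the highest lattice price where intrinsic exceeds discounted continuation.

Δt=0.11900, u=1.09497, d=0.91327, q=0.47733, disc=e^(-rΔt)=0.99454
k=9 terminal: V=max(K-S,0) → 69.1082 59.1720 47.2589 32.9757 15.8507 0.0000 0.0000 0.0000 0.0000 0.0000
k=8: j=0 S=54.6847 intr=64.3653 cont=64.0139 V=64.3653[EX]; j=1 S=65.5645 intr=53.4855 cont=53.1935 V=53.4855[EX]; j=2 S=78.6090 intr=40.4410 cont=40.2203 V=40.4410[EX]; j=3 S=94.2487 intr=24.8013 cont=24.6659 V=24.8013[EX]; j=4 S=113.0000 intr=6.0500 cont=8.2394 V=8.2394[hold]; j=5 S=135.4820 intr=0.0000 cont=0.0000 V=0.0000[hold]; j=6 S=162.4369 intr=0.0000 cont=0.0000 V=0.0000[hold]; j=7 S=194.7547 intr=0.0000 cont=0.0000 V=0.0000[hold]; j=8 S=233.5022 intr=0.0000 cont=0.0000 V=0.0000[hold]  S*(8)=94.2487
k=7: j=0 S=59.8780 intr=59.1720 cont=58.8490 V=59.1720[EX]; j=1 S=71.7911 intr=47.2589 cont=47.0009 V=47.2589[EX]; j=2 S=86.0743 intr=32.9757 cont=32.7956 V=32.9757[EX]; j=3 S=103.1993 intr=15.8507 cont=16.8035 V=16.8035[hold]; j=4 S=123.7314 intr=0.0000 cont=4.2829 V=4.2829[hold]; j=5 S=148.3485 intr=0.0000 cont=0.0000 V=0.0000[hold]; j=6 S=177.8633 intr=0.0000 cont=0.0000 V=0.0000[hold]; j=7 S=213.2502 intr=0.0000 cont=0.0000 V=0.0000[hold]  S*(7)=86.0743
k=6: j=0 S=65.5645 intr=53.4855 cont=53.1935 V=53.4855[EX]; j=1 S=78.6090 intr=40.4410 cont=40.2203 V=40.4410[EX]; j=2 S=94.2487 intr=24.8013 cont=25.1183 V=25.1183[hold]; j=3 S=113.0000 intr=6.0500 cont=10.7679 V=10.7679[hold]; j=4 S=135.4820 intr=0.0000 cont=2.2263 V=2.2263[hold]; j=5 S=162.4369 intr=0.0000 cont=0.0000 V=0.0000[hold]; j=6 S=194.7547 intr=0.0000 cont=0.0000 V=0.0000[hold]  S*(6)=78.6090
k=5: j=0 S=71.7911 intr=47.2589 cont=47.0009 V=47.2589[EX]; j=1 S=86.0743 intr=32.9757 cont=32.9461 V=32.9757[EX]; j=2 S=103.1993 intr=15.8507 cont=18.1686 V=18.1686[hold]; j=3 S=123.7314 intr=0.0000 cont=6.6542 V=6.6542[hold]; j=4 S=148.3485 intr=0.0000 cont=1.1573 V=1.1573[hold]; j=5 S=177.8633 intr=0.0000 cont=0.0000 V=0.0000[hold]  S*(5)=86.0743
k=4: j=0 S=78.6090 intr=40.4410 cont=40.2203 V=40.4410[EX]; j=1 S=94.2487 intr=24.8013 cont=25.7663 V=25.7663[hold]; j=2 S=113.0000 intr=6.0500 cont=12.6032 V=12.6032[hold]; j=3 S=135.4820 intr=0.0000 cont=4.0083 V=4.0083[hold]; j=4 S=162.4369 intr=0.0000 cont=0.6016 V=0.6016[hold]  S*(4)=78.6090
k=3: j=0 S=86.0743 intr=32.9757 cont=33.2538 V=33.2538[hold]; j=1 S=103.1993 intr=15.8507 cont=19.3768 V=19.3768[hold]; j=2 S=123.7314 intr=0.0000 cont=8.4542 V=8.4542[hold]; j=3 S=148.3485 intr=0.0000 cont=2.3692 V=2.3692[hold]  S*(3)=-
k=2: j=0 S=94.2487 intr=24.8013 cont=26.4844 V=26.4844[hold]; j=1 S=113.0000 intr=6.0500 cont=14.0857 V=14.0857[hold]; j=2 S=135.4820 intr=0.0000 cont=5.5193 V=5.5193[hold]  S*(2)=-
k=1: j=0 S=103.1993 intr=15.8507 cont=20.4538 V=20.4538[hold]; j=1 S=123.7314 intr=0.0000 cont=9.9421 V=9.9421[hold]  S*(1)=-
k=0: j=0 S=113.0000 intr=6.0500 cont=15.3519 V=15.3519[hold]  S*(0)=-

price = 15.3519
boundary = - - - - 78.6090 86.0743 78.6090 86.0743 94.2487
tree:
15.3519
20.4538 9.9421
26.4844 14.0857 5.5193
33.2538 19.3768 8.4542 2.3692
40.4410 25.7663 12.6032 4.0083 0.6016
47.2589 32.9757 18.1686 6.6542 1.1573 0.0000
53.4855 40.4410 25.1183 10.7679 2.2263 0.0000 0.0000
59.1720 47.2589 32.9757 16.8035 4.2829 0.0000 0.0000 0.0000
64.3653 53.4855 40.4410 24.8013 8.2394 0.0000 0.0000 0.0000 0.0000
69.1082 59.1720 47.2589 32.9757 15.8507 0.0000 0.0000 0.0000 0.0000 0.0000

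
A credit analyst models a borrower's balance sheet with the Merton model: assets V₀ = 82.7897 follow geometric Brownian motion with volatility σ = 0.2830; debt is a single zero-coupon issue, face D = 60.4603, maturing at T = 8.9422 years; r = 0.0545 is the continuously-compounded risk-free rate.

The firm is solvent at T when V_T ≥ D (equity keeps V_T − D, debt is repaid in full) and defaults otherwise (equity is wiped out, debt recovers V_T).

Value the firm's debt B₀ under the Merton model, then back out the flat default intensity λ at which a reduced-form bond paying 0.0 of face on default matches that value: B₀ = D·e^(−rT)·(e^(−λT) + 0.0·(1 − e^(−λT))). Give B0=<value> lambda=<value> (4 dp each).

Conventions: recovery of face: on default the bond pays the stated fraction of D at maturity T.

Apply the equity-as-call identities (strike 60.4603, horizon 8.9422 years):
d₁ = [ln(V₀/D) + (r + σ²/2)T] / (σ√T)
   = [ln(82.7897/60.4603) + (0.0545 + 0.5·0.2830²)·8.9422] / (0.2830·√8.9422)
   = [0.314317 + 0.845436] / 0.846269 = 1.370430
d₂ = d₁ − σ√T = 1.370430 − 0.846269 = 0.524160
N(d₁) = 0.914724,  N(d₂) = 0.699916,  e^(−rT) = 0.614252
E₀ = V₀·N(d₁) − D·e^(−rT)·N(d₂)
   = 82.7897·0.914724 − 60.4603·0.614252·0.699916 = 49.736289
B₀ = V₀ − E₀ = 82.7897 − 49.736289 = 33.053411
e^(−λT) = (B₀·e^(rT)/D − 0)/(1 − 0) = (33.0534·1.627996/60.4603 − 0)/1 = 0.89001887
λ = −ln(0.89001887)/8.9422 = 0.013030

B0=33.0534 lambda=0.0130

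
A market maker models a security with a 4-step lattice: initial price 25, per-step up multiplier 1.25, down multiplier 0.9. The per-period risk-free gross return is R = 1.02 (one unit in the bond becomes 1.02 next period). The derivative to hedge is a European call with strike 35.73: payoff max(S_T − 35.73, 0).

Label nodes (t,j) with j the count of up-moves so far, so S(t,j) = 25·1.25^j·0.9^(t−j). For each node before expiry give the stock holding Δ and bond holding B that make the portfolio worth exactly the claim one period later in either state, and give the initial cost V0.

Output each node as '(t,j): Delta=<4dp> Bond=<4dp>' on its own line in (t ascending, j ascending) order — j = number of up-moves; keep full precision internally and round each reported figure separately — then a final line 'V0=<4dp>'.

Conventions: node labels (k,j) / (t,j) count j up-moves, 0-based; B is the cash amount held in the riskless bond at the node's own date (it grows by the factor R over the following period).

(0,0): Delta=0.2792 Bond=-5.8531
(1,0): Delta=0.1179 Bond=-2.3400
(1,1): Delta=0.5019 Bond=-12.9280
(2,0): Delta=0.0000 Bond=0.0000
(2,1): Delta=0.2805 Bond=-6.9616
(2,2): Delta=0.8073 Bond=-25.1177
(3,0): Delta=0.0000 Bond=0.0000
(3,1): Delta=0.0000 Bond=0.0000
(3,2): Delta=0.6677 Bond=-20.7109
(3,3): Delta=1.0000 Bond=-35.0294
V0=1.1271

Since d<R<u, set p* = (R−d)/(u−d) = 0.3429; price each node as the discounted p*-expectation of its children.
Payoffs at expiry: V(4,0)=0.0000, V(4,1)=0.0000, V(4,2)=0.0000, V(4,3)=8.2153, V(4,4)=25.3052
(3,0): S=18.2250. Δ = (V_up−V_dn)/(S_up−S_dn) = (0.0000−0.0000)/(22.7812−16.4025) = 0.0000. V = [p*·0.0000 + (1−p*)·0.0000]/1.02 = 0.0000. B = V − Δ·S = 0.0000.
(3,1): S=25.3125. Δ = (V_up−V_dn)/(S_up−S_dn) = (0.0000−0.0000)/(31.6406−22.7812) = 0.0000. V = [p*·0.0000 + (1−p*)·0.0000]/1.02 = 0.0000. B = V − Δ·S = 0.0000.
(3,2): S=35.1562. Δ = (V_up−V_dn)/(S_up−S_dn) = (8.2153−0.0000)/(43.9453−31.6406) = 0.6677. V = [p*·8.2153 + (1−p*)·0.0000]/1.02 = 2.7614. B = V − Δ·S = -20.7109.
(3,3): S=48.8281. Δ = (V_up−V_dn)/(S_up−S_dn) = (25.3052−8.2153)/(61.0352−43.9453) = 1.0000. V = [p*·25.3052 + (1−p*)·8.2153]/1.02 = 13.7987. B = V − Δ·S = -35.0294.
(2,0): S=20.2500. Δ = (V_up−V_dn)/(S_up−S_dn) = (0.0000−0.0000)/(25.3125−18.2250) = 0.0000. V = [p*·0.0000 + (1−p*)·0.0000]/1.02 = 0.0000. B = V − Δ·S = 0.0000.
(2,1): S=28.1250. Δ = (V_up−V_dn)/(S_up−S_dn) = (2.7614−0.0000)/(35.1562−25.3125) = 0.2805. V = [p*·2.7614 + (1−p*)·0.0000]/1.02 = 0.9282. B = V − Δ·S = -6.9616.
(2,2): S=39.0625. Δ = (V_up−V_dn)/(S_up−S_dn) = (13.7987−2.7614)/(48.8281−35.1562) = 0.8073. V = [p*·13.7987 + (1−p*)·2.7614]/1.02 = 6.4173. B = V − Δ·S = -25.1177.
(1,0): S=22.5000. Δ = (V_up−V_dn)/(S_up−S_dn) = (0.9282−0.0000)/(28.1250−20.2500) = 0.1179. V = [p*·0.9282 + (1−p*)·0.0000]/1.02 = 0.3120. B = V − Δ·S = -2.3400.
(1,1): S=31.2500. Δ = (V_up−V_dn)/(S_up−S_dn) = (6.4173−0.9282)/(39.0625−28.1250) = 0.5019. V = [p*·6.4173 + (1−p*)·0.9282]/1.02 = 2.7551. B = V − Δ·S = -12.9280.
(0,0): S=25.0000. Δ = (V_up−V_dn)/(S_up−S_dn) = (2.7551−0.3120)/(31.2500−22.5000) = 0.2792. V = [p*·2.7551 + (1−p*)·0.3120]/1.02 = 1.1271. B = V − Δ·S = -5.8531.
As a check, the time-0 holding Δ(0,0)·S0 + B(0,0) comes to 1.1271 — exactly V0.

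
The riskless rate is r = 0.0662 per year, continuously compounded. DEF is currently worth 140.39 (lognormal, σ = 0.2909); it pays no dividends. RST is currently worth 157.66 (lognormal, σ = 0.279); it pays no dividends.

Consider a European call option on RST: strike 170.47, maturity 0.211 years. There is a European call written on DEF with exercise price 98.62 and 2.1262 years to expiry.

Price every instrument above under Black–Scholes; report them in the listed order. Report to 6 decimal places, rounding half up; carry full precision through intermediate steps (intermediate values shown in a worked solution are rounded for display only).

price(RST call K=170.47) = 4.118923
price(DEF call K=98.62) = 57.483069

[RST call K=170.47]
σ√T = 0.279·√0.211 = 0.128158
d₁ = (ln(S/K) + (r+σ²/2)T) / (σ√T) = (ln(157.66/170.47) + (0.0662+0.279²/2)·0.211) / 0.128158 = (-0.078119 + 0.022180) / 0.128158 = -0.436478
d₂ = d₁ − σ√T = -0.436478 − 0.128158 = -0.564636
e^{−rT} = 0.986129
N(d₁) = 0.331245,  N(d₂) = 0.286161
price = S·N(d₁) − K·e^{−rT}·N(d₂) = 52.224094 − 48.105170 = 4.118923
[DEF call K=98.62]
σ√T = 0.2909·√2.1262 = 0.424176
d₁ = (ln(S/K) + (r+σ²/2)T) / (σ√T) = (ln(140.39/98.62) + (0.0662+0.2909²/2)·2.1262) / 0.424176 = (0.353150 + 0.230717) / 0.424176 = 1.376475
d₂ = d₁ − σ√T = 1.376475 − 0.424176 = 0.952299
e^{−rT} = 0.868703
N(d₁) = 0.915663,  N(d₂) = 0.829527
price = S·N(d₁) − K·e^{−rT}·N(d₂) = 128.549880 − 71.066810 = 57.483069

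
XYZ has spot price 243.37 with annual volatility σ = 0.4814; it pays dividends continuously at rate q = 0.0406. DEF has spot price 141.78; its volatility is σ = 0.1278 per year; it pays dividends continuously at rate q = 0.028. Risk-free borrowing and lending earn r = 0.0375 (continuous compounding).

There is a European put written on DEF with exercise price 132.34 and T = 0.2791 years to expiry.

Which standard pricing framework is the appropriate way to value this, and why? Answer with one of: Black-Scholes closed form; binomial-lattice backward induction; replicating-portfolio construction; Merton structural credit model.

Key observation: everything needed for the exact continuous-time valuation of the European put on DEF (strike 132.34) is given, and no feature rules the closed form out.

framework: Black-Scholes closed form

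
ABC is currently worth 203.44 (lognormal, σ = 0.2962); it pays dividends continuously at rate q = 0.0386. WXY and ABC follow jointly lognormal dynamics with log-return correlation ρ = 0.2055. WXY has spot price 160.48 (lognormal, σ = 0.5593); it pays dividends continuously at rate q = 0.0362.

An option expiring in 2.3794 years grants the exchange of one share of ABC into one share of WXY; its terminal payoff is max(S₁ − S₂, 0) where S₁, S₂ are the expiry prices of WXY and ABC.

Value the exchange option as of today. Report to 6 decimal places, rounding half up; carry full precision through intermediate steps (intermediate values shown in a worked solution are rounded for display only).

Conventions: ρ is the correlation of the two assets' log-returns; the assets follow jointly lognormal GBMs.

σ_eff = √(σ₁² + σ₂² − 2ρσ₁σ₂) = √(0.5593² + 0.2962² − 2·0.2055·0.5593·0.2962) = 0.576596
d₁ = (ln(S₁/S₂) + (q₂ − q₁ + σ_eff²/2)T) / (σ_eff√T) = (ln(160.48/203.44) + (0.0386 − 0.0362 + 0.166231)·2.3794) / 0.889417 = 0.184435
d₂ = d₁ − σ_eff√T = 0.184435 − 0.889417 = -0.704981
N(d₁) = 0.573164,  N(d₂) = 0.240411
V = S₁·e^{−q₁T}·N(d₁) − S₂·e^{−q₂T}·N(d₂) = 84.390226 − 44.617249 = 39.772976
Key observation: pricing in ABC-units makes this a unit-strike call on the ratio S₁/S₂ — the risk-free rate cancels and cannot affect the value.

exchange price = 39.772976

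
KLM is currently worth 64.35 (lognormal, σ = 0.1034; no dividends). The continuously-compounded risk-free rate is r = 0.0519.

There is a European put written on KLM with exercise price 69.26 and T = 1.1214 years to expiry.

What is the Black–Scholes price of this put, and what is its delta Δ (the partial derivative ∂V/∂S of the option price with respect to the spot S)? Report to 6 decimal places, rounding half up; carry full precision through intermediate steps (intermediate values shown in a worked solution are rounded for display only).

price = 3.356004
Δ = -0.533971

σ√T = 0.1034·√1.1214 = 0.109497
d₁ = (ln(S/K) + (r+σ²/2)T) / (σ√T) = (ln(64.35/69.26) + (0.0519+0.1034²/2)·1.1214) / 0.109497 = (-0.073531 + 0.064195) / 0.109497 = -0.085255
d₂ = d₁ − σ√T = -0.085255 − 0.109497 = -0.194752
e^{−rT} = 0.943461
N(−d₁) = 0.533971,  N(−d₂) = 0.577206
Put price V = K·e^{−rT}·N(−d₂) − S·N(−d₁) = 37.717028 − 34.361024 = 3.356004
Δ = −N(−d₁) = -0.533971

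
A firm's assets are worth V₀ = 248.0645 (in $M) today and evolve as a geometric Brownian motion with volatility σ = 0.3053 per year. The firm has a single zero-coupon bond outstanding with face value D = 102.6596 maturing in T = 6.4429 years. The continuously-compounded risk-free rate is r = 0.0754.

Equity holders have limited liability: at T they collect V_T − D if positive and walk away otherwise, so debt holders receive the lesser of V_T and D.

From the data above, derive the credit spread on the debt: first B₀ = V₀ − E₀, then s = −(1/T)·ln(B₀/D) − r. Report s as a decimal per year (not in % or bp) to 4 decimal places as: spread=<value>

spread=0.0035

With assets at 248.0645 and a single debt payment of 102.6596 at 6.4429 years:
d₁ = [ln(V₀/D) + (r + σ²/2)T] / (σ√T)
   = [ln(248.0645/102.6596) + (0.0754 + 0.5·0.3053²)·6.4429] / (0.3053·√6.4429)
   = [0.882270 + 0.786060] / 0.774939 = 2.152853
d₂ = d₁ − σ√T = 2.152853 − 0.774939 = 1.377914
N(d₁) = 0.984335,  N(d₂) = 0.915885,  e^(−rT) = 0.615208
E₀ = V₀·N(d₁) − D·e^(−rT)·N(d₂)
   = 248.0645·0.984335 − 102.6596·0.615208·0.915885 = 186.333968
B₀ = V₀ − E₀ = 248.0645 − 186.333968 = 61.730532
spread = −(1/T)·ln(B₀/D) − r = −(1/6.4429)·ln(61.730532/102.6596) − 0.0754 = 0.00354582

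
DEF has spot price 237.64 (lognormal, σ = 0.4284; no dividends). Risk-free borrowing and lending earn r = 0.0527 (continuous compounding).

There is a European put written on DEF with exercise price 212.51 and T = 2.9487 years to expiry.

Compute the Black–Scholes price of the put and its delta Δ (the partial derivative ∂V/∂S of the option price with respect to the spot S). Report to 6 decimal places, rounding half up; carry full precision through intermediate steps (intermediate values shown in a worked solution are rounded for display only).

σ√T = 0.4284·√2.9487 = 0.735639
d₁ = (ln(S/K) + (r+σ²/2)T) / (σ√T) = (ln(237.64/212.51) + (0.0527+0.4284²/2)·2.9487) / 0.735639 = (0.111768 + 0.425979) / 0.735639 = 0.730993
d₂ = d₁ − σ√T = 0.730993 − 0.735639 = -0.004646
e^{−rT} = 0.856076
N(−d₁) = 0.232392,  N(−d₂) = 0.501854
Put price V = K·e^{−rT}·N(−d₂) − S·N(−d₁) = 91.299539 − 55.225589 = 36.073950
Δ = −N(−d₁) = -0.232392

price = 36.073950
Δ = -0.232392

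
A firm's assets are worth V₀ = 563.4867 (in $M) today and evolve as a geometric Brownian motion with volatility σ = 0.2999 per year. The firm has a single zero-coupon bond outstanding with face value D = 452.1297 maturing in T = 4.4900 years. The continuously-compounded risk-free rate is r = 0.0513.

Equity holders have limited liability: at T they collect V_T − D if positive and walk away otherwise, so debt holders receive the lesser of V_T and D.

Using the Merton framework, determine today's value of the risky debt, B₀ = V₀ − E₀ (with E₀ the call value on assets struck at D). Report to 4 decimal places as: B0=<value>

B0=320.0148

Apply the equity-as-call identities (strike 452.1297, horizon 4.4900 years):
d₁ = [ln(V₀/D) + (r + σ²/2)T] / (σ√T)
   = [ln(563.4867/452.1297) + (0.0513 + 0.5·0.2999²)·4.4900] / (0.2999·√4.4900)
   = [0.220175 + 0.432252] / 0.635477 = 1.026673
d₂ = d₁ − σ√T = 1.026673 − 0.635477 = 0.391197
N(d₁) = 0.847713,  N(d₂) = 0.652174,  e^(−rT) = 0.794266
E₀ = V₀·N(d₁) − D·e^(−rT)·N(d₂)
   = 563.4867·0.847713 − 452.1297·0.794266·0.652174 = 243.471909
B₀ = V₀ − E₀ = 563.4867 − 243.471909 = 320.014791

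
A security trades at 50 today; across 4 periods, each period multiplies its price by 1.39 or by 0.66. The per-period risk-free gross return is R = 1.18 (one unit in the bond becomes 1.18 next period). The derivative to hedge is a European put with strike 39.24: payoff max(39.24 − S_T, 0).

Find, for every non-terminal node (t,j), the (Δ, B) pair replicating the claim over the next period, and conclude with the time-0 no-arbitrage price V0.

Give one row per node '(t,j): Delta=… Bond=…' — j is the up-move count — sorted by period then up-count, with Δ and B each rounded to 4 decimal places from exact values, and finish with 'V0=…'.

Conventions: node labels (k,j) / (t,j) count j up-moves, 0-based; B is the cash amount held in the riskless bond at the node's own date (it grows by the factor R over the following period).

(0,0): Delta=-0.0610 Bond=3.8268
(1,0): Delta=-0.2612 Bond=11.1236
(1,1): Delta=-0.0226 Bond=1.8470
(2,0): Delta=-0.8921 Bond=26.8675
(2,1): Delta=-0.1402 Bond=7.5763
(2,2): Delta=0.0000 Bond=0.0000
(3,0): Delta=-1.0000 Bond=33.2542
(3,1): Delta=-0.8714 Bond=31.0774
(3,2): Delta=0.0000 Bond=0.0000
(3,3): Delta=0.0000 Bond=0.0000
V0=0.7789

The replicating-portfolio and risk-neutral prices coincide; use p* = (1.18−0.66)/(1.39−0.66) = 0.7123 for the latter.
Expiry values: V(4,0)=29.7526, V(4,1)=19.2590, V(4,2)=0.0000, V(4,3)=0.0000, V(4,4)=0.0000
  t=3,j=0: stock 14.3748 → up 19.9810 (V=19.2590), down 9.4874 (V=29.7526). Price 18.8794; hedge Δ=-1.0000, bond B=33.2542.
  t=3,j=1: stock 30.2742 → up 42.0811 (V=0.0000), down 19.9810 (V=19.2590). Price 4.6951; hedge Δ=-0.8714, bond B=31.0774.
  t=3,j=2: stock 63.7593 → up 88.6254 (V=0.0000), down 42.0811 (V=0.0000). Price 0.0000; hedge Δ=0.0000, bond B=0.0000.
  t=3,j=3: stock 134.2809 → up 186.6505 (V=0.0000), down 88.6254 (V=0.0000). Price 0.0000; hedge Δ=0.0000, bond B=0.0000.
  t=2,j=0: stock 21.7800 → up 30.2742 (V=4.6951), down 14.3748 (V=18.8794). Price 7.4369; hedge Δ=-0.8921, bond B=26.8675.
  t=2,j=1: stock 45.8700 → up 63.7593 (V=0.0000), down 30.2742 (V=4.6951). Price 1.1446; hedge Δ=-0.1402, bond B=7.5763.
  t=2,j=2: stock 96.6050 → up 134.2809 (V=0.0000), down 63.7593 (V=0.0000). Price 0.0000; hedge Δ=0.0000, bond B=0.0000.
  t=1,j=0: stock 33.0000 → up 45.8700 (V=1.1446), down 21.7800 (V=7.4369). Price 2.5040; hedge Δ=-0.2612, bond B=11.1236.
  t=1,j=1: stock 69.5000 → up 96.6050 (V=0.0000), down 45.8700 (V=1.1446). Price 0.2790; hedge Δ=-0.0226, bond B=1.8470.
  t=0,j=0: stock 50.0000 → up 69.5000 (V=0.2790), down 33.0000 (V=2.5040). Price 0.7789; hedge Δ=-0.0610, bond B=3.8268.
Sanity check at the root: Δ(0,0)·S0 + B(0,0) reproduces V0 = 0.7789.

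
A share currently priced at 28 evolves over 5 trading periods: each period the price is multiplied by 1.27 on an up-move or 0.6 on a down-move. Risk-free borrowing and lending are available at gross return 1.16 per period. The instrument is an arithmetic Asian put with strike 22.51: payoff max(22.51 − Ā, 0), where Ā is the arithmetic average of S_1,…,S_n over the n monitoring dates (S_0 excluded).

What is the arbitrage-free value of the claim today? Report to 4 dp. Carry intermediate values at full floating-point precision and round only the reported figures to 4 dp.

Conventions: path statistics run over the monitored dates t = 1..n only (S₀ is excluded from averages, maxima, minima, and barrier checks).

price = 0.2238

No-arbitrage gives p* = (R−d)/(u−d) = 0.8358: enumerate every path, weight its payoff by its p*-probability, and discount by R^5.
Enumerate all 2^5 = 32 price paths (U = up ×1.27, D = down ×0.6); each path with k up-moves has probability p*^k·(1−p*)^(5−k).
DDDDD: Ā=7.7468, payoff=14.7632, prob=0.000119
UDDDD: Ā=16.3974, payoff=6.1126, prob=0.000607
DUDDD: Ā=12.6454, payoff=9.8646, prob=0.000607
UUDDD: Ā=26.7662, payoff=0.0000, prob=0.003092
DDUDD: Ā=10.3942, payoff=12.1158, prob=0.000607
UDUDD: Ā=22.0011, payoff=0.5089, prob=0.003092
DUUDD: Ā=18.2491, payoff=4.2609, prob=0.003092
UUUDD: Ā=38.6273, payoff=0.0000, prob=0.015739
DDDUD: Ā=9.0435, payoff=13.4665, prob=0.000607
UDDUD: Ā=19.1421, payoff=3.3679, prob=0.003092
DUDUD: Ā=15.3901, payoff=7.1199, prob=0.003092
UUDUD: Ā=32.5757, payoff=0.0000, prob=0.015739
DDUUD: Ā=13.1389, payoff=9.3711, prob=0.003092
UDUUD: Ā=27.8107, payoff=0.0000, prob=0.015739
DUUUD: Ā=24.0587, payoff=0.0000, prob=0.015739
UUUUD: Ā=50.9241, payoff=0.0000, prob=0.080126
DDDDU: Ā=8.2331, payoff=14.2769, prob=0.000607
UDDDU: Ā=17.4267, payoff=5.0833, prob=0.003092
DUDDU: Ā=13.6747, payoff=8.8353, prob=0.003092
UUDDU: Ā=28.9447, payoff=0.0000, prob=0.015739
DDUDU: Ā=11.4235, payoff=11.0865, prob=0.003092
UDUDU: Ā=24.1797, payoff=0.0000, prob=0.015739
DUUDU: Ā=20.4277, payoff=2.0823, prob=0.015739
UUUDU: Ā=43.2386, payoff=0.0000, prob=0.080126
DDDUU: Ā=10.0728, payoff=12.4372, prob=0.003092
UDDUU: Ā=21.3207, payoff=1.1893, prob=0.015739
DUDUU: Ā=17.5687, payoff=4.9413, prob=0.015739
UUDUU: Ā=37.1870, payoff=0.0000, prob=0.080126
DDUUU: Ā=15.3175, payoff=7.1925, prob=0.015739
UDUUU: Ā=32.4220, payoff=0.0000, prob=0.080126
DUUUU: Ā=28.6700, payoff=0.0000, prob=0.080126
UUUUU: Ā=60.6848, payoff=0.0000, prob=0.407912
Price = Σ prob·payoff / R^5 = 0.470033 / 2.100342 = 0.2238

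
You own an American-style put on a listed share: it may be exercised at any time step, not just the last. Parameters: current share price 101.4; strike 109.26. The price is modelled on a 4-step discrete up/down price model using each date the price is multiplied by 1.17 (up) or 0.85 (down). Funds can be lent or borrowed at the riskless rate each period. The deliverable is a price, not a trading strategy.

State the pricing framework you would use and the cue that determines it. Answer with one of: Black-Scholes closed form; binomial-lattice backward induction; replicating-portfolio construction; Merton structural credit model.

Key observation: an American put (K = 109.26, S₀ = 101.4) on a 4-date tree has no closed form — the optimal stopping decision is embedded and must be resolved recursively from expiry.

framework: binomial-lattice backward induction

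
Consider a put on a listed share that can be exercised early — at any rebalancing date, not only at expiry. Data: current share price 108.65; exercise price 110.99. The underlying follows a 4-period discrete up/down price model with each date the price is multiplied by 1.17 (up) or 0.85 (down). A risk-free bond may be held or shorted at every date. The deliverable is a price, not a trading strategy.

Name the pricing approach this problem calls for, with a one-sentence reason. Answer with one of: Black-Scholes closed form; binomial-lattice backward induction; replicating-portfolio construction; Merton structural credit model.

framework: binomial-lattice backward induction

Key observation: with exercise allowed before expiry on a discrete up/down model (4 steps from spot 108.65), the strike-110.99 put's value must be rolled back through the tree testing early exercise at each node.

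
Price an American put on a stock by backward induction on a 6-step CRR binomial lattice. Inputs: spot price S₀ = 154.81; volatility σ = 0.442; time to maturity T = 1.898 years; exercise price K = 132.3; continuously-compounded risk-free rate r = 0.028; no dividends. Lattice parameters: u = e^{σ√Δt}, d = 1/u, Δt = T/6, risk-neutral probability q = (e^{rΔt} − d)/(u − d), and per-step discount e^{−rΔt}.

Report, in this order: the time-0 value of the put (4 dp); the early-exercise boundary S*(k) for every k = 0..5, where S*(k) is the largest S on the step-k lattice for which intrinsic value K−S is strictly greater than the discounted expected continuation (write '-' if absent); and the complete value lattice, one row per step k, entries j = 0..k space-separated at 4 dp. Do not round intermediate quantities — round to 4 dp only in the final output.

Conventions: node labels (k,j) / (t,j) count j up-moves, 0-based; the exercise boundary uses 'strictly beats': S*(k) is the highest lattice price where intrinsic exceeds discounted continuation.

price = 21.9373
boundary = - - - - 57.2721 73.4356
tree:
21.9373
31.6168 10.8123
44.0916 17.3445 3.2267
59.0091 27.1471 5.9829 0.0000
75.0279 41.0412 11.0934 0.0000 0.0000
87.6338 58.8644 20.5692 0.0000 0.0000 0.0000
97.4651 75.0279 38.1390 0.0000 0.0000 0.0000 0.0000

Δt=0.31633  u=1.28222  d=0.77989  q=0.45588  discount=0.99118
step 6 (expiry): payoffs max(K−S,0) = 97.4651 75.0279 38.1390 0.0000 0.0000 0.0000 0.0000
step 5: (k=5,j=0): S=44.6662, K−S=87.6338, hold=86.4672 ⇒ V=87.6338 exercise | (k=5,j=1): S=73.4356, K−S=58.8644, hold=57.6977 ⇒ V=58.8644 exercise | (k=5,j=2): S=120.7355, K−S=11.5645, hold=20.5692 ⇒ V=20.5692 continue | (k=5,j=3): S=198.5012, K−S=0.0000, hold=0.0000 ⇒ V=0.0000 continue | (k=5,j=4): S=326.3556, K−S=0.0000, hold=0.0000 ⇒ V=0.0000 continue | (k=5,j=5): S=536.5610, K−S=0.0000, hold=0.0000 ⇒ V=0.0000 continue  boundary S*=73.4356
step 4: (k=4,j=0): S=57.2721, K−S=75.0279, hold=73.8613 ⇒ V=75.0279 exercise | (k=4,j=1): S=94.1610, K−S=38.1390, hold=41.0412 ⇒ V=41.0412 continue | (k=4,j=2): S=154.8100, K−S=0.0000, hold=11.0934 ⇒ V=11.0934 continue | (k=4,j=3): S=254.5230, K−S=0.0000, hold=0.0000 ⇒ V=0.0000 continue | (k=4,j=4): S=418.4611, K−S=0.0000, hold=0.0000 ⇒ V=0.0000 continue  boundary S*=57.2721
step 3: (k=3,j=0): S=73.4356, K−S=58.8644, hold=59.0091 ⇒ V=59.0091 continue | (k=3,j=1): S=120.7355, K−S=11.5645, hold=27.1471 ⇒ V=27.1471 continue | (k=3,j=2): S=198.5012, K−S=0.0000, hold=5.9829 ⇒ V=5.9829 continue | (k=3,j=3): S=326.3556, K−S=0.0000, hold=0.0000 ⇒ V=0.0000 continue  boundary S*=-
step 2: (k=2,j=0): S=94.1610, K−S=38.1390, hold=44.0916 ⇒ V=44.0916 continue | (k=2,j=1): S=154.8100, K−S=0.0000, hold=17.3445 ⇒ V=17.3445 continue | (k=2,j=2): S=254.5230, K−S=0.0000, hold=3.2267 ⇒ V=3.2267 continue  boundary S*=-
step 1: (k=1,j=0): S=120.7355, K−S=11.5645, hold=31.6168 ⇒ V=31.6168 continue | (k=1,j=1): S=198.5012, K−S=0.0000, hold=10.8123 ⇒ V=10.8123 continue  boundary S*=-
step 0: (k=0,j=0): S=154.8100, K−S=0.0000, hold=21.9373 ⇒ V=21.9373 continue  boundary S*=-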